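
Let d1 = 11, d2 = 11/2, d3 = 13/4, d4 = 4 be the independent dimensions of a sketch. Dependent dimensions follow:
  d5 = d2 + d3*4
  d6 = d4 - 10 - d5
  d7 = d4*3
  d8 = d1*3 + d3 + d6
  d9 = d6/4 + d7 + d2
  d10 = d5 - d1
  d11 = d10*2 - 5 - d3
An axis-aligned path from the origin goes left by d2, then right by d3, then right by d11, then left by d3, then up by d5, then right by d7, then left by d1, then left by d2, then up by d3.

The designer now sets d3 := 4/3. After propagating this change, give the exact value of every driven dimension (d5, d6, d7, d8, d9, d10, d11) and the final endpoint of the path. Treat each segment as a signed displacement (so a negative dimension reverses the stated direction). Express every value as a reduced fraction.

d5 = 65/6
d6 = -101/6
d7 = 12
d8 = 35/2
d9 = 319/24
d10 = -1/6
d11 = -20/3
endpoint = (-50/3, 73/6)

Apply edit: d3 := 4/3
  d5 = d2 + d3*4 = 65/6
  d6 = d4 - 10 - d5 = -101/6
  d7 = d4*3 = 12
  d8 = d1*3 + d3 + d6 = 35/2
  d9 = d6/4 + d7 + d2 = 319/24
  d10 = d5 - d1 = -1/6
  d11 = d10*2 - 5 - d3 = -20/3
Walk from origin (0, 0):
  seg 1: left by d2 = 11/2 → (-11/2, 0)
  seg 2: right by d3 = 4/3 → (-25/6, 0)
  seg 3: right by d11 = -20/3 → (-65/6, 0)
  seg 4: left by d3 = 4/3 → (-73/6, 0)
  seg 5: up by d5 = 65/6 → (-73/6, 65/6)
  seg 6: right by d7 = 12 → (-1/6, 65/6)
  seg 7: left by d1 = 11 → (-67/6, 65/6)
  seg 8: left by d2 = 11/2 → (-50/3, 65/6)
  seg 9: up by d3 = 4/3 → (-50/3, 73/6)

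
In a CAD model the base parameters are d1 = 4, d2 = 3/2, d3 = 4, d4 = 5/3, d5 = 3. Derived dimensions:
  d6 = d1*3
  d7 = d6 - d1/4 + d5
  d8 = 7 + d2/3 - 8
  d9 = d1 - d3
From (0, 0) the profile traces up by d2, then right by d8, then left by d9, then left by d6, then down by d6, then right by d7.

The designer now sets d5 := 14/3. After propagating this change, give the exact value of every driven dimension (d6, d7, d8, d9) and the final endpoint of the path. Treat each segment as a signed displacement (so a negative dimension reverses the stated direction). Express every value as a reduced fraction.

Apply edit: d5 := 14/3
  d6 = d1*3 = 12
  d7 = d6 - d1/4 + d5 = 47/3
  d8 = 7 + d2/3 - 8 = -1/2
  d9 = d1 - d3 = 0
Walk from origin (0, 0):
  seg 1: up by d2 = 3/2 → (0, 3/2)
  seg 2: right by d8 = -1/2 → (-1/2, 3/2)
  seg 3: left by d9 = 0 → (-1/2, 3/2)
  seg 4: left by d6 = 12 → (-25/2, 3/2)
  seg 5: down by d6 = 12 → (-25/2, -21/2)
  seg 6: right by d7 = 47/3 → (19/6, -21/2)

d6 = 12
d7 = 47/3
d8 = -1/2
d9 = 0
endpoint = (19/6, -21/2)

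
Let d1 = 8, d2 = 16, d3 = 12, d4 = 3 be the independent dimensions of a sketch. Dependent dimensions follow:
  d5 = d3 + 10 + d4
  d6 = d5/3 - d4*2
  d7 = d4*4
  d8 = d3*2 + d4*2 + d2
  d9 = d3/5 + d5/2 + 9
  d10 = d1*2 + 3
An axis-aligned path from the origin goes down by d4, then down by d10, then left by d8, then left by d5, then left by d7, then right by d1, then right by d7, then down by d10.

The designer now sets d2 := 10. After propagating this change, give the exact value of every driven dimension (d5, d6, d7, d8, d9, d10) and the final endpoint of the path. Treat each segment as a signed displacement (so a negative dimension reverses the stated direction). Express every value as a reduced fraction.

Apply edit: d2 := 10
  d5 = d3 + 10 + d4 = 25
  d6 = d5/3 - d4*2 = 7/3
  d7 = d4*4 = 12
  d8 = d3*2 + d4*2 + d2 = 40
  d9 = d3/5 + d5/2 + 9 = 239/10
  d10 = d1*2 + 3 = 19
Walk from origin (0, 0):
  seg 1: down by d4 = 3 → (0, -3)
  seg 2: down by d10 = 19 → (0, -22)
  seg 3: left by d8 = 40 → (-40, -22)
  seg 4: left by d5 = 25 → (-65, -22)
  seg 5: left by d7 = 12 → (-77, -22)
  seg 6: right by d1 = 8 → (-69, -22)
  seg 7: right by d7 = 12 → (-57, -22)
  seg 8: down by d10 = 19 → (-57, -41)

d5 = 25
d6 = 7/3
d7 = 12
d8 = 40
d9 = 239/10
d10 = 19
endpoint = (-57, -41)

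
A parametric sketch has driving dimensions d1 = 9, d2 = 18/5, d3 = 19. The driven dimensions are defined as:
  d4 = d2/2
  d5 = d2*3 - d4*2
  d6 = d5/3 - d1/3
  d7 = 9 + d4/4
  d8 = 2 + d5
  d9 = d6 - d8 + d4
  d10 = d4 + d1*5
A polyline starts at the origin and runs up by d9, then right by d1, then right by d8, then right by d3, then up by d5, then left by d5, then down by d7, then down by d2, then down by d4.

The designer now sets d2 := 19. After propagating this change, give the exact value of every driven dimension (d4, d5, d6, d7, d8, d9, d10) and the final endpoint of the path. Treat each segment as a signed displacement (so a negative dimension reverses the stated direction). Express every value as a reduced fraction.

Apply edit: d2 := 19
  d4 = d2/2 = 19/2
  d5 = d2*3 - d4*2 = 38
  d6 = d5/3 - d1/3 = 29/3
  d7 = 9 + d4/4 = 91/8
  d8 = 2 + d5 = 40
  d9 = d6 - d8 + d4 = -125/6
  d10 = d4 + d1*5 = 109/2
Walk from origin (0, 0):
  seg 1: up by d9 = -125/6 → (0, -125/6)
  seg 2: right by d1 = 9 → (9, -125/6)
  seg 3: right by d8 = 40 → (49, -125/6)
  seg 4: right by d3 = 19 → (68, -125/6)
  seg 5: up by d5 = 38 → (68, 103/6)
  seg 6: left by d5 = 38 → (30, 103/6)
  seg 7: down by d7 = 91/8 → (30, 139/24)
  seg 8: down by d2 = 19 → (30, -317/24)
  seg 9: down by d4 = 19/2 → (30, -545/24)

d4 = 19/2
d5 = 38
d6 = 29/3
d7 = 91/8
d8 = 40
d9 = -125/6
d10 = 109/2
endpoint = (30, -545/24)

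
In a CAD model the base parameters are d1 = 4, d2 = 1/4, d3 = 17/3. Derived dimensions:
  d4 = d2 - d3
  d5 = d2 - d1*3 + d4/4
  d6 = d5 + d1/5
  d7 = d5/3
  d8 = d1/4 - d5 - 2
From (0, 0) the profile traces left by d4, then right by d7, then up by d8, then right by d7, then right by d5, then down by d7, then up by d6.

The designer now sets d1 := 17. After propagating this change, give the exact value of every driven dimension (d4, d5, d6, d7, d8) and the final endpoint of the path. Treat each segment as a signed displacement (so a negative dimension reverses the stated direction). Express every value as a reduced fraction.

Apply edit: d1 := 17
  d4 = d2 - d3 = -65/12
  d5 = d2 - d1*3 + d4/4 = -2501/48
  d6 = d5 + d1/5 = -11689/240
  d7 = d5/3 = -2501/144
  d8 = d1/4 - d5 - 2 = 2609/48
Walk from origin (0, 0):
  seg 1: left by d4 = -65/12 → (65/12, 0)
  seg 2: right by d7 = -2501/144 → (-1721/144, 0)
  seg 3: up by d8 = 2609/48 → (-1721/144, 2609/48)
  seg 4: right by d7 = -2501/144 → (-2111/72, 2609/48)
  seg 5: right by d5 = -2501/48 → (-11725/144, 2609/48)
  seg 6: down by d7 = -2501/144 → (-11725/144, 1291/18)
  seg 7: up by d6 = -11689/240 → (-11725/144, 16573/720)

d4 = -65/12
d5 = -2501/48
d6 = -11689/240
d7 = -2501/144
d8 = 2609/48
endpoint = (-11725/144, 16573/720)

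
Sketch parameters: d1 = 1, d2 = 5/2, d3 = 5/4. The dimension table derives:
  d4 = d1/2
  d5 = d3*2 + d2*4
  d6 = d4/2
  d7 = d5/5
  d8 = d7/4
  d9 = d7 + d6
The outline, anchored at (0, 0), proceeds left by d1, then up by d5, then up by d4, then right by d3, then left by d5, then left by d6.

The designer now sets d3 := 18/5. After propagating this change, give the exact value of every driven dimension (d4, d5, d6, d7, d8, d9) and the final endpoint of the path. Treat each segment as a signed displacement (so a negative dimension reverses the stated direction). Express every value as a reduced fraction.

d4 = 1/2
d5 = 86/5
d6 = 1/4
d7 = 86/25
d8 = 43/50
d9 = 369/100
endpoint = (-297/20, 177/10)

Apply edit: d3 := 18/5
  d4 = d1/2 = 1/2
  d5 = d3*2 + d2*4 = 86/5
  d6 = d4/2 = 1/4
  d7 = d5/5 = 86/25
  d8 = d7/4 = 43/50
  d9 = d7 + d6 = 369/100
Walk from origin (0, 0):
  seg 1: left by d1 = 1 → (-1, 0)
  seg 2: up by d5 = 86/5 → (-1, 86/5)
  seg 3: up by d4 = 1/2 → (-1, 177/10)
  seg 4: right by d3 = 18/5 → (13/5, 177/10)
  seg 5: left by d5 = 86/5 → (-73/5, 177/10)
  seg 6: left by d6 = 1/4 → (-297/20, 177/10)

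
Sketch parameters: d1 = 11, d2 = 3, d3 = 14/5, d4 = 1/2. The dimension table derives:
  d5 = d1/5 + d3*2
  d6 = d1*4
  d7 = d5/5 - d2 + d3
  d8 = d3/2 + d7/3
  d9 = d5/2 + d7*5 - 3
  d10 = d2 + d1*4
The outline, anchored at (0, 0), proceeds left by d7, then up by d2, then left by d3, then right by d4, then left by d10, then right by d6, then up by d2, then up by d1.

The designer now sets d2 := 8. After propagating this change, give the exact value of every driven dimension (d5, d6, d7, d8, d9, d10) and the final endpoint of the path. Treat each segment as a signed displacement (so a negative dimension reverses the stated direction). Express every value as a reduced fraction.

Apply edit: d2 := 8
  d5 = d1/5 + d3*2 = 39/5
  d6 = d1*4 = 44
  d7 = d5/5 - d2 + d3 = -91/25
  d8 = d3/2 + d7/3 = 14/75
  d9 = d5/2 + d7*5 - 3 = -173/10
  d10 = d2 + d1*4 = 52
Walk from origin (0, 0):
  seg 1: left by d7 = -91/25 → (91/25, 0)
  seg 2: up by d2 = 8 → (91/25, 8)
  seg 3: left by d3 = 14/5 → (21/25, 8)
  seg 4: right by d4 = 1/2 → (67/50, 8)
  seg 5: left by d10 = 52 → (-2533/50, 8)
  seg 6: right by d6 = 44 → (-333/50, 8)
  seg 7: up by d2 = 8 → (-333/50, 16)
  seg 8: up by d1 = 11 → (-333/50, 27)

d5 = 39/5
d6 = 44
d7 = -91/25
d8 = 14/75
d9 = -173/10
d10 = 52
endpoint = (-333/50, 27)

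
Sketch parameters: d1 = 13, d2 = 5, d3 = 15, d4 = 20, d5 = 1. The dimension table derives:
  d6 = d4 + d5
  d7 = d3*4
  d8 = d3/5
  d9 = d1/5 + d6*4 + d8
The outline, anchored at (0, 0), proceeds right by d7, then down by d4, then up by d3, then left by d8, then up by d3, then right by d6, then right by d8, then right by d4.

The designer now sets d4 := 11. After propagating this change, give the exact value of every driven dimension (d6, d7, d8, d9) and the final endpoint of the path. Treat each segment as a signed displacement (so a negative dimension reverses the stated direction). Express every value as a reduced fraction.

Apply edit: d4 := 11
  d6 = d4 + d5 = 12
  d7 = d3*4 = 60
  d8 = d3/5 = 3
  d9 = d1/5 + d6*4 + d8 = 268/5
Walk from origin (0, 0):
  seg 1: right by d7 = 60 → (60, 0)
  seg 2: down by d4 = 11 → (60, -11)
  seg 3: up by d3 = 15 → (60, 4)
  seg 4: left by d8 = 3 → (57, 4)
  seg 5: up by d3 = 15 → (57, 19)
  seg 6: right by d6 = 12 → (69, 19)
  seg 7: right by d8 = 3 → (72, 19)
  seg 8: right by d4 = 11 → (83, 19)

d6 = 12
d7 = 60
d8 = 3
d9 = 268/5
endpoint = (83, 19)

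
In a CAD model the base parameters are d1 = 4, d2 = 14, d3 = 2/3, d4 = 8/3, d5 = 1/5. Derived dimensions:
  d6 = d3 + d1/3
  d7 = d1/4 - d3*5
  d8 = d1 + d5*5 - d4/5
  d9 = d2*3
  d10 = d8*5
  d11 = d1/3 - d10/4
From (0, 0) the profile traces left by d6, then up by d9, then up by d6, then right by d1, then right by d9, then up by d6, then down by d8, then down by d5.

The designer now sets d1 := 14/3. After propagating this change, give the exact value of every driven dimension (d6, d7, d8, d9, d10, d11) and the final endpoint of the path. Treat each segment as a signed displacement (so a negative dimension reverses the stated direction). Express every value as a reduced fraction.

Apply edit: d1 := 14/3
  d6 = d3 + d1/3 = 20/9
  d7 = d1/4 - d3*5 = -13/6
  d8 = d1 + d5*5 - d4/5 = 77/15
  d9 = d2*3 = 42
  d10 = d8*5 = 77/3
  d11 = d1/3 - d10/4 = -175/36
Walk from origin (0, 0):
  seg 1: left by d6 = 20/9 → (-20/9, 0)
  seg 2: up by d9 = 42 → (-20/9, 42)
  seg 3: up by d6 = 20/9 → (-20/9, 398/9)
  seg 4: right by d1 = 14/3 → (22/9, 398/9)
  seg 5: right by d9 = 42 → (400/9, 398/9)
  seg 6: up by d6 = 20/9 → (400/9, 418/9)
  seg 7: down by d8 = 77/15 → (400/9, 1859/45)
  seg 8: down by d5 = 1/5 → (400/9, 370/9)

d6 = 20/9
d7 = -13/6
d8 = 77/15
d9 = 42
d10 = 77/3
d11 = -175/36
endpoint = (400/9, 370/9)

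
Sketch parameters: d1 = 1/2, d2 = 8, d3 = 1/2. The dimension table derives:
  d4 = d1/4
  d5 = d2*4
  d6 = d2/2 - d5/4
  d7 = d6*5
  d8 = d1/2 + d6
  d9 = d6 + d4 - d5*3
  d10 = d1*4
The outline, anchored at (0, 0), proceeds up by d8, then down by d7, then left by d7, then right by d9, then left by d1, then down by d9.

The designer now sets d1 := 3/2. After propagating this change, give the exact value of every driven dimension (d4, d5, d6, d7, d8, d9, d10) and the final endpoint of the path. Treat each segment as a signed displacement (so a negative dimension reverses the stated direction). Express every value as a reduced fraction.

Apply edit: d1 := 3/2
  d4 = d1/4 = 3/8
  d5 = d2*4 = 32
  d6 = d2/2 - d5/4 = -4
  d7 = d6*5 = -20
  d8 = d1/2 + d6 = -13/4
  d9 = d6 + d4 - d5*3 = -797/8
  d10 = d1*4 = 6
Walk from origin (0, 0):
  seg 1: up by d8 = -13/4 → (0, -13/4)
  seg 2: down by d7 = -20 → (0, 67/4)
  seg 3: left by d7 = -20 → (20, 67/4)
  seg 4: right by d9 = -797/8 → (-637/8, 67/4)
  seg 5: left by d1 = 3/2 → (-649/8, 67/4)
  seg 6: down by d9 = -797/8 → (-649/8, 931/8)

d4 = 3/8
d5 = 32
d6 = -4
d7 = -20
d8 = -13/4
d9 = -797/8
d10 = 6
endpoint = (-649/8, 931/8)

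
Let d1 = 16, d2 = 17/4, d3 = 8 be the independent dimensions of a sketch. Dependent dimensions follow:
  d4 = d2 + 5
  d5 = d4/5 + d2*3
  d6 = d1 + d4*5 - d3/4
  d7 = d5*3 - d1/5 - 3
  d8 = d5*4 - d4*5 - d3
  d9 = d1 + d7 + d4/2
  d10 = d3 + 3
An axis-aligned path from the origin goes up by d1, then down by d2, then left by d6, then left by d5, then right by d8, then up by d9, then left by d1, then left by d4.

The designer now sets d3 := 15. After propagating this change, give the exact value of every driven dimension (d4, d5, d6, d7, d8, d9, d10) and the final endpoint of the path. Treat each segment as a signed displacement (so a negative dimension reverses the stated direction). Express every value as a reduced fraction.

Apply edit: d3 := 15
  d4 = d2 + 5 = 37/4
  d5 = d4/5 + d2*3 = 73/5
  d6 = d1 + d4*5 - d3/4 = 117/2
  d7 = d5*3 - d1/5 - 3 = 188/5
  d8 = d5*4 - d4*5 - d3 = -57/20
  d9 = d1 + d7 + d4/2 = 2329/40
  d10 = d3 + 3 = 18
Walk from origin (0, 0):
  seg 1: up by d1 = 16 → (0, 16)
  seg 2: down by d2 = 17/4 → (0, 47/4)
  seg 3: left by d6 = 117/2 → (-117/2, 47/4)
  seg 4: left by d5 = 73/5 → (-731/10, 47/4)
  seg 5: right by d8 = -57/20 → (-1519/20, 47/4)
  seg 6: up by d9 = 2329/40 → (-1519/20, 2799/40)
  seg 7: left by d1 = 16 → (-1839/20, 2799/40)
  seg 8: left by d4 = 37/4 → (-506/5, 2799/40)

d4 = 37/4
d5 = 73/5
d6 = 117/2
d7 = 188/5
d8 = -57/20
d9 = 2329/40
d10 = 18
endpoint = (-506/5, 2799/40)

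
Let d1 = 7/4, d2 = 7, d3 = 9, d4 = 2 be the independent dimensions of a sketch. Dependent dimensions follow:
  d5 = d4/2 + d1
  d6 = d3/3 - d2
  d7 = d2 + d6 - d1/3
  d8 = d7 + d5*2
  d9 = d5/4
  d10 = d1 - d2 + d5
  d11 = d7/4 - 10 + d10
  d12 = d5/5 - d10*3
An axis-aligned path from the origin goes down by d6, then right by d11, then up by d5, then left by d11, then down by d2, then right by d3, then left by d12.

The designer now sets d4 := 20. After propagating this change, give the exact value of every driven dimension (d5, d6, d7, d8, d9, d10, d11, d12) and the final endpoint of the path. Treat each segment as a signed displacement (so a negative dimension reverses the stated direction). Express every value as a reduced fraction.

d5 = 47/4
d6 = -4
d7 = 29/12
d8 = 311/12
d9 = 47/16
d10 = 13/2
d11 = -139/48
d12 = -343/20
endpoint = (523/20, 35/4)

Apply edit: d4 := 20
  d5 = d4/2 + d1 = 47/4
  d6 = d3/3 - d2 = -4
  d7 = d2 + d6 - d1/3 = 29/12
  d8 = d7 + d5*2 = 311/12
  d9 = d5/4 = 47/16
  d10 = d1 - d2 + d5 = 13/2
  d11 = d7/4 - 10 + d10 = -139/48
  d12 = d5/5 - d10*3 = -343/20
Walk from origin (0, 0):
  seg 1: down by d6 = -4 → (0, 4)
  seg 2: right by d11 = -139/48 → (-139/48, 4)
  seg 3: up by d5 = 47/4 → (-139/48, 63/4)
  seg 4: left by d11 = -139/48 → (0, 63/4)
  seg 5: down by d2 = 7 → (0, 35/4)
  seg 6: right by d3 = 9 → (9, 35/4)
  seg 7: left by d12 = -343/20 → (523/20, 35/4)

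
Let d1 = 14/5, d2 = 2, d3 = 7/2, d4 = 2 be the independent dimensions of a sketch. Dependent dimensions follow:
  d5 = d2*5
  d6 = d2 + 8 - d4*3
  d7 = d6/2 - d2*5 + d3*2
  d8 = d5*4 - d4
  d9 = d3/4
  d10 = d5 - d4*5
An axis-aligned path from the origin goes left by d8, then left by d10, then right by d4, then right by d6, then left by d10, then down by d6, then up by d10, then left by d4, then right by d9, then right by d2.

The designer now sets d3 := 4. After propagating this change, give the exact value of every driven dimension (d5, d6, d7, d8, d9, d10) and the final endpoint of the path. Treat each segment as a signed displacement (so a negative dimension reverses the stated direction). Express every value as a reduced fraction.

Apply edit: d3 := 4
  d5 = d2*5 = 10
  d6 = d2 + 8 - d4*3 = 4
  d7 = d6/2 - d2*5 + d3*2 = 0
  d8 = d5*4 - d4 = 38
  d9 = d3/4 = 1
  d10 = d5 - d4*5 = 0
Walk from origin (0, 0):
  seg 1: left by d8 = 38 → (-38, 0)
  seg 2: left by d10 = 0 → (-38, 0)
  seg 3: right by d4 = 2 → (-36, 0)
  seg 4: right by d6 = 4 → (-32, 0)
  seg 5: left by d10 = 0 → (-32, 0)
  seg 6: down by d6 = 4 → (-32, -4)
  seg 7: up by d10 = 0 → (-32, -4)
  seg 8: left by d4 = 2 → (-34, -4)
  seg 9: right by d9 = 1 → (-33, -4)
  seg 10: right by d2 = 2 → (-31, -4)

d5 = 10
d6 = 4
d7 = 0
d8 = 38
d9 = 1
d10 = 0
endpoint = (-31, -4)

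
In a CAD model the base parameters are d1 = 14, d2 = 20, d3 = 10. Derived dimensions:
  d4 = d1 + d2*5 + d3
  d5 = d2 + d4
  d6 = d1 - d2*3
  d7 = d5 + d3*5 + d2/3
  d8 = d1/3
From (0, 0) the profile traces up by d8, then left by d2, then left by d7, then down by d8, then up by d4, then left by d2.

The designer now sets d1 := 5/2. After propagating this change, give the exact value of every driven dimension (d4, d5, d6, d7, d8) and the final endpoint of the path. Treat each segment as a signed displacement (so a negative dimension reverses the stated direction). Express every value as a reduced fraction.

Apply edit: d1 := 5/2
  d4 = d1 + d2*5 + d3 = 225/2
  d5 = d2 + d4 = 265/2
  d6 = d1 - d2*3 = -115/2
  d7 = d5 + d3*5 + d2/3 = 1135/6
  d8 = d1/3 = 5/6
Walk from origin (0, 0):
  seg 1: up by d8 = 5/6 → (0, 5/6)
  seg 2: left by d2 = 20 → (-20, 5/6)
  seg 3: left by d7 = 1135/6 → (-1255/6, 5/6)
  seg 4: down by d8 = 5/6 → (-1255/6, 0)
  seg 5: up by d4 = 225/2 → (-1255/6, 225/2)
  seg 6: left by d2 = 20 → (-1375/6, 225/2)

d4 = 225/2
d5 = 265/2
d6 = -115/2
d7 = 1135/6
d8 = 5/6
endpoint = (-1375/6, 225/2)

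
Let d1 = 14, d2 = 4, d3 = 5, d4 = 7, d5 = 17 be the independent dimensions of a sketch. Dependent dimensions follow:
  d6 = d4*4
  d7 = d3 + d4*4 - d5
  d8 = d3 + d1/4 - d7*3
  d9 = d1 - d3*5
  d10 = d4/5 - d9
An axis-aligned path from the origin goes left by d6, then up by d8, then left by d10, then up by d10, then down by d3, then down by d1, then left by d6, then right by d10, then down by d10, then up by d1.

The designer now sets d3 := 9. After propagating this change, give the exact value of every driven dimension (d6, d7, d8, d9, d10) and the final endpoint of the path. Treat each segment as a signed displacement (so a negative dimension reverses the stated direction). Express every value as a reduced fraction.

d6 = 28
d7 = 20
d8 = -95/2
d9 = -31
d10 = 162/5
endpoint = (-56, -113/2)

Apply edit: d3 := 9
  d6 = d4*4 = 28
  d7 = d3 + d4*4 - d5 = 20
  d8 = d3 + d1/4 - d7*3 = -95/2
  d9 = d1 - d3*5 = -31
  d10 = d4/5 - d9 = 162/5
Walk from origin (0, 0):
  seg 1: left by d6 = 28 → (-28, 0)
  seg 2: up by d8 = -95/2 → (-28, -95/2)
  seg 3: left by d10 = 162/5 → (-302/5, -95/2)
  seg 4: up by d10 = 162/5 → (-302/5, -151/10)
  seg 5: down by d3 = 9 → (-302/5, -241/10)
  seg 6: down by d1 = 14 → (-302/5, -381/10)
  seg 7: left by d6 = 28 → (-442/5, -381/10)
  seg 8: right by d10 = 162/5 → (-56, -381/10)
  seg 9: down by d10 = 162/5 → (-56, -141/2)
  seg 10: up by d1 = 14 → (-56, -113/2)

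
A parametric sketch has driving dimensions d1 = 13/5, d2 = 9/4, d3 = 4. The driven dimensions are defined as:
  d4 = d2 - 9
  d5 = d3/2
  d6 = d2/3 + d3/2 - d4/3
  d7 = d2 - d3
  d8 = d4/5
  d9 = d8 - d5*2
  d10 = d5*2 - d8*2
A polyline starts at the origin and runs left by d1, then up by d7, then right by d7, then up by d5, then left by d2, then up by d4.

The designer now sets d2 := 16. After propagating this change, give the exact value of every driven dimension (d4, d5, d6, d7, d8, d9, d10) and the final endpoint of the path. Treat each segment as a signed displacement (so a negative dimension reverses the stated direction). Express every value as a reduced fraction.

Apply edit: d2 := 16
  d4 = d2 - 9 = 7
  d5 = d3/2 = 2
  d6 = d2/3 + d3/2 - d4/3 = 5
  d7 = d2 - d3 = 12
  d8 = d4/5 = 7/5
  d9 = d8 - d5*2 = -13/5
  d10 = d5*2 - d8*2 = 6/5
Walk from origin (0, 0):
  seg 1: left by d1 = 13/5 → (-13/5, 0)
  seg 2: up by d7 = 12 → (-13/5, 12)
  seg 3: right by d7 = 12 → (47/5, 12)
  seg 4: up by d5 = 2 → (47/5, 14)
  seg 5: left by d2 = 16 → (-33/5, 14)
  seg 6: up by d4 = 7 → (-33/5, 21)

d4 = 7
d5 = 2
d6 = 5
d7 = 12
d8 = 7/5
d9 = -13/5
d10 = 6/5
endpoint = (-33/5, 21)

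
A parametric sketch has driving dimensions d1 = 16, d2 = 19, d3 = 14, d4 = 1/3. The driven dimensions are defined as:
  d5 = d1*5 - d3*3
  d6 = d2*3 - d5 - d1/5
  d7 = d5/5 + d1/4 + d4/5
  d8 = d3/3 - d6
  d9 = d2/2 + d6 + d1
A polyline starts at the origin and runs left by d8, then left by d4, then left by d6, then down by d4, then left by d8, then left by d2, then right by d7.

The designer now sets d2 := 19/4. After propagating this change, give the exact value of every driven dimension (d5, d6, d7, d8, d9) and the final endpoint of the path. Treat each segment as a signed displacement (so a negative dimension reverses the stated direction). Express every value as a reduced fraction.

Apply edit: d2 := 19/4
  d5 = d1*5 - d3*3 = 38
  d6 = d2*3 - d5 - d1/5 = -539/20
  d7 = d5/5 + d1/4 + d4/5 = 35/3
  d8 = d3/3 - d6 = 1897/60
  d9 = d2/2 + d6 + d1 = -343/40
Walk from origin (0, 0):
  seg 1: left by d8 = 1897/60 → (-1897/60, 0)
  seg 2: left by d4 = 1/3 → (-639/20, 0)
  seg 3: left by d6 = -539/20 → (-5, 0)
  seg 4: down by d4 = 1/3 → (-5, -1/3)
  seg 5: left by d8 = 1897/60 → (-2197/60, -1/3)
  seg 6: left by d2 = 19/4 → (-1241/30, -1/3)
  seg 7: right by d7 = 35/3 → (-297/10, -1/3)

d5 = 38
d6 = -539/20
d7 = 35/3
d8 = 1897/60
d9 = -343/40
endpoint = (-297/10, -1/3)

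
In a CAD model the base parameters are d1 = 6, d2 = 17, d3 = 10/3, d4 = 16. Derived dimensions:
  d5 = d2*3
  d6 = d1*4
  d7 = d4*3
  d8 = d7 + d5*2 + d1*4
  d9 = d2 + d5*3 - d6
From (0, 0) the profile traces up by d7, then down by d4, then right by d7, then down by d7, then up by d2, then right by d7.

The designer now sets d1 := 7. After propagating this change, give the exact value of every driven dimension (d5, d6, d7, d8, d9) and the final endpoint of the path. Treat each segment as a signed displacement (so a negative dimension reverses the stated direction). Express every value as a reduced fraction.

Apply edit: d1 := 7
  d5 = d2*3 = 51
  d6 = d1*4 = 28
  d7 = d4*3 = 48
  d8 = d7 + d5*2 + d1*4 = 178
  d9 = d2 + d5*3 - d6 = 142
Walk from origin (0, 0):
  seg 1: up by d7 = 48 → (0, 48)
  seg 2: down by d4 = 16 → (0, 32)
  seg 3: right by d7 = 48 → (48, 32)
  seg 4: down by d7 = 48 → (48, -16)
  seg 5: up by d2 = 17 → (48, 1)
  seg 6: right by d7 = 48 → (96, 1)

d5 = 51
d6 = 28
d7 = 48
d8 = 178
d9 = 142
endpoint = (96, 1)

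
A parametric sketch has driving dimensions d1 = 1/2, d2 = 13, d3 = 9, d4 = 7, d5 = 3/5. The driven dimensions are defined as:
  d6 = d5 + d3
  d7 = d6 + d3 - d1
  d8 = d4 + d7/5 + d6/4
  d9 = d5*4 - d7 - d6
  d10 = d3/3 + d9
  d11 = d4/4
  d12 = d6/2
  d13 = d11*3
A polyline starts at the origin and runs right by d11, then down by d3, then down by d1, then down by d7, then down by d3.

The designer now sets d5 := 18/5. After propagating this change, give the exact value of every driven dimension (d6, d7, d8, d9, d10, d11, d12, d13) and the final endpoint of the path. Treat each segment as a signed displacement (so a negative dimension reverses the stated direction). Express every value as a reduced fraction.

d6 = 63/5
d7 = 211/10
d8 = 1437/100
d9 = -193/10
d10 = -163/10
d11 = 7/4
d12 = 63/10
d13 = 21/4
endpoint = (7/4, -198/5)

Apply edit: d5 := 18/5
  d6 = d5 + d3 = 63/5
  d7 = d6 + d3 - d1 = 211/10
  d8 = d4 + d7/5 + d6/4 = 1437/100
  d9 = d5*4 - d7 - d6 = -193/10
  d10 = d3/3 + d9 = -163/10
  d11 = d4/4 = 7/4
  d12 = d6/2 = 63/10
  d13 = d11*3 = 21/4
Walk from origin (0, 0):
  seg 1: right by d11 = 7/4 → (7/4, 0)
  seg 2: down by d3 = 9 → (7/4, -9)
  seg 3: down by d1 = 1/2 → (7/4, -19/2)
  seg 4: down by d7 = 211/10 → (7/4, -153/5)
  seg 5: down by d3 = 9 → (7/4, -198/5)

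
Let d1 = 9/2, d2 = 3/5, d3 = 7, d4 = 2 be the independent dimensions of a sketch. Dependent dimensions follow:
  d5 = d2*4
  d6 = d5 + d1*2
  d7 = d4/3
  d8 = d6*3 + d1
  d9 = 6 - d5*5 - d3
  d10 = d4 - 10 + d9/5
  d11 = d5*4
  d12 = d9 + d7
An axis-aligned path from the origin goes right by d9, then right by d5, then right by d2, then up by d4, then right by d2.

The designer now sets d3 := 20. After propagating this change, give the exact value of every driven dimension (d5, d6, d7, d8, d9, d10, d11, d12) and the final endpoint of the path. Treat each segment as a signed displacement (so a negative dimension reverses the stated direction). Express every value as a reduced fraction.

Apply edit: d3 := 20
  d5 = d2*4 = 12/5
  d6 = d5 + d1*2 = 57/5
  d7 = d4/3 = 2/3
  d8 = d6*3 + d1 = 387/10
  d9 = 6 - d5*5 - d3 = -26
  d10 = d4 - 10 + d9/5 = -66/5
  d11 = d5*4 = 48/5
  d12 = d9 + d7 = -76/3
Walk from origin (0, 0):
  seg 1: right by d9 = -26 → (-26, 0)
  seg 2: right by d5 = 12/5 → (-118/5, 0)
  seg 3: right by d2 = 3/5 → (-23, 0)
  seg 4: up by d4 = 2 → (-23, 2)
  seg 5: right by d2 = 3/5 → (-112/5, 2)

d5 = 12/5
d6 = 57/5
d7 = 2/3
d8 = 387/10
d9 = -26
d10 = -66/5
d11 = 48/5
d12 = -76/3
endpoint = (-112/5, 2)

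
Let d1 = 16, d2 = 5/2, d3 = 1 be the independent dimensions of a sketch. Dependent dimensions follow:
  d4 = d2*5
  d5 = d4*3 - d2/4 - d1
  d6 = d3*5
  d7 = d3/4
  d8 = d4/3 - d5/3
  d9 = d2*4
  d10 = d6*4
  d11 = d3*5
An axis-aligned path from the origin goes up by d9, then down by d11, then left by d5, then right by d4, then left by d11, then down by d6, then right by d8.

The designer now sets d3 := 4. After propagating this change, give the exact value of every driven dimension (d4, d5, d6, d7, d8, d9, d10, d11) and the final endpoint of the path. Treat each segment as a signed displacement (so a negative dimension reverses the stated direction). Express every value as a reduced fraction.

d4 = 25/2
d5 = 167/8
d6 = 20
d7 = 1
d8 = -67/24
d9 = 10
d10 = 80
d11 = 20
endpoint = (-187/6, -30)

Apply edit: d3 := 4
  d4 = d2*5 = 25/2
  d5 = d4*3 - d2/4 - d1 = 167/8
  d6 = d3*5 = 20
  d7 = d3/4 = 1
  d8 = d4/3 - d5/3 = -67/24
  d9 = d2*4 = 10
  d10 = d6*4 = 80
  d11 = d3*5 = 20
Walk from origin (0, 0):
  seg 1: up by d9 = 10 → (0, 10)
  seg 2: down by d11 = 20 → (0, -10)
  seg 3: left by d5 = 167/8 → (-167/8, -10)
  seg 4: right by d4 = 25/2 → (-67/8, -10)
  seg 5: left by d11 = 20 → (-227/8, -10)
  seg 6: down by d6 = 20 → (-227/8, -30)
  seg 7: right by d8 = -67/24 → (-187/6, -30)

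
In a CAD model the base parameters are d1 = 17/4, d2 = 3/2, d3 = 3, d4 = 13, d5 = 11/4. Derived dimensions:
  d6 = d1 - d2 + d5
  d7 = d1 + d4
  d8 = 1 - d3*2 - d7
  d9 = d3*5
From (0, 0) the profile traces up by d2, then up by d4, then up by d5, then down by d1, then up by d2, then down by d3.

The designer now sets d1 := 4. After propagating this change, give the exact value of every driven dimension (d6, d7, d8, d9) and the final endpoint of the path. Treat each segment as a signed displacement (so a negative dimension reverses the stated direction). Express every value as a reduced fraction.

Apply edit: d1 := 4
  d6 = d1 - d2 + d5 = 21/4
  d7 = d1 + d4 = 17
  d8 = 1 - d3*2 - d7 = -22
  d9 = d3*5 = 15
Walk from origin (0, 0):
  seg 1: up by d2 = 3/2 → (0, 3/2)
  seg 2: up by d4 = 13 → (0, 29/2)
  seg 3: up by d5 = 11/4 → (0, 69/4)
  seg 4: down by d1 = 4 → (0, 53/4)
  seg 5: up by d2 = 3/2 → (0, 59/4)
  seg 6: down by d3 = 3 → (0, 47/4)

d6 = 21/4
d7 = 17
d8 = -22
d9 = 15
endpoint = (0, 47/4)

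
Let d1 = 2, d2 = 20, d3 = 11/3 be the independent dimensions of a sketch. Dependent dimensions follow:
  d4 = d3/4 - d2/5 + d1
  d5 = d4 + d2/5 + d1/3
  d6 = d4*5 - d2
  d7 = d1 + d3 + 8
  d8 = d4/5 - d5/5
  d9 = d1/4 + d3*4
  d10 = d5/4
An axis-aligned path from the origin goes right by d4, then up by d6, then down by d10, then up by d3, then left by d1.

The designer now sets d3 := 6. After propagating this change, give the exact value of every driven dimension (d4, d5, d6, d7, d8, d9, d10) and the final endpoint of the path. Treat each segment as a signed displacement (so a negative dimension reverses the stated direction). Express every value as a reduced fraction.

Apply edit: d3 := 6
  d4 = d3/4 - d2/5 + d1 = -1/2
  d5 = d4 + d2/5 + d1/3 = 25/6
  d6 = d4*5 - d2 = -45/2
  d7 = d1 + d3 + 8 = 16
  d8 = d4/5 - d5/5 = -14/15
  d9 = d1/4 + d3*4 = 49/2
  d10 = d5/4 = 25/24
Walk from origin (0, 0):
  seg 1: right by d4 = -1/2 → (-1/2, 0)
  seg 2: up by d6 = -45/2 → (-1/2, -45/2)
  seg 3: down by d10 = 25/24 → (-1/2, -565/24)
  seg 4: up by d3 = 6 → (-1/2, -421/24)
  seg 5: left by d1 = 2 → (-5/2, -421/24)

d4 = -1/2
d5 = 25/6
d6 = -45/2
d7 = 16
d8 = -14/15
d9 = 49/2
d10 = 25/24
endpoint = (-5/2, -421/24)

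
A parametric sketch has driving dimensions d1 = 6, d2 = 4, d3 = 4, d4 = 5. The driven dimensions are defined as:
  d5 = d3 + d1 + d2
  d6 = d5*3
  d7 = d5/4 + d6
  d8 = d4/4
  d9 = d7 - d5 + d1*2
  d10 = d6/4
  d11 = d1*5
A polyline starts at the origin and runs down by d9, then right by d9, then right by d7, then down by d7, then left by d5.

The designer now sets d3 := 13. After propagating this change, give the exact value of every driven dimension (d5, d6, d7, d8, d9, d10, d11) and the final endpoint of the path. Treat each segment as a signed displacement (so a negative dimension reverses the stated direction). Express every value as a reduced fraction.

d5 = 23
d6 = 69
d7 = 299/4
d8 = 5/4
d9 = 255/4
d10 = 69/4
d11 = 30
endpoint = (231/2, -277/2)

Apply edit: d3 := 13
  d5 = d3 + d1 + d2 = 23
  d6 = d5*3 = 69
  d7 = d5/4 + d6 = 299/4
  d8 = d4/4 = 5/4
  d9 = d7 - d5 + d1*2 = 255/4
  d10 = d6/4 = 69/4
  d11 = d1*5 = 30
Walk from origin (0, 0):
  seg 1: down by d9 = 255/4 → (0, -255/4)
  seg 2: right by d9 = 255/4 → (255/4, -255/4)
  seg 3: right by d7 = 299/4 → (277/2, -255/4)
  seg 4: down by d7 = 299/4 → (277/2, -277/2)
  seg 5: left by d5 = 23 → (231/2, -277/2)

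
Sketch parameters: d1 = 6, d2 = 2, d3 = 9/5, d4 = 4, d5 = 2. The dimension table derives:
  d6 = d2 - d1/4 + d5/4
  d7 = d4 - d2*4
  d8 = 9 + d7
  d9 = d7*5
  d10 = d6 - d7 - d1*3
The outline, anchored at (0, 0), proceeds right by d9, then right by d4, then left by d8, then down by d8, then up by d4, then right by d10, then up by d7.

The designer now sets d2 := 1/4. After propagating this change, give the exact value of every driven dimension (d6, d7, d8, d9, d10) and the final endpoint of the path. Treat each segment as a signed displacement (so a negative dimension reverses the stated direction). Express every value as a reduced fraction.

d6 = -3/4
d7 = 3
d8 = 12
d9 = 15
d10 = -87/4
endpoint = (-59/4, -5)

Apply edit: d2 := 1/4
  d6 = d2 - d1/4 + d5/4 = -3/4
  d7 = d4 - d2*4 = 3
  d8 = 9 + d7 = 12
  d9 = d7*5 = 15
  d10 = d6 - d7 - d1*3 = -87/4
Walk from origin (0, 0):
  seg 1: right by d9 = 15 → (15, 0)
  seg 2: right by d4 = 4 → (19, 0)
  seg 3: left by d8 = 12 → (7, 0)
  seg 4: down by d8 = 12 → (7, -12)
  seg 5: up by d4 = 4 → (7, -8)
  seg 6: right by d10 = -87/4 → (-59/4, -8)
  seg 7: up by d7 = 3 → (-59/4, -5)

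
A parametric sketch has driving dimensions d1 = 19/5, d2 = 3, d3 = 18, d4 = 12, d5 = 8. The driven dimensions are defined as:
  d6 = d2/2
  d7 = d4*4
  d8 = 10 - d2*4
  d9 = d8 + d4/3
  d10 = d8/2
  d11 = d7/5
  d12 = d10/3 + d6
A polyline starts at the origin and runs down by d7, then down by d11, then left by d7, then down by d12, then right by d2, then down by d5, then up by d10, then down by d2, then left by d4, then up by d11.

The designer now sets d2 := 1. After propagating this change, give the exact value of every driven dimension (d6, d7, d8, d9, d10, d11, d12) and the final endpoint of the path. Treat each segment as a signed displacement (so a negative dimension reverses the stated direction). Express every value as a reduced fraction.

d6 = 1/2
d7 = 48
d8 = 6
d9 = 10
d10 = 3
d11 = 48/5
d12 = 3/2
endpoint = (-59, -111/2)

Apply edit: d2 := 1
  d6 = d2/2 = 1/2
  d7 = d4*4 = 48
  d8 = 10 - d2*4 = 6
  d9 = d8 + d4/3 = 10
  d10 = d8/2 = 3
  d11 = d7/5 = 48/5
  d12 = d10/3 + d6 = 3/2
Walk from origin (0, 0):
  seg 1: down by d7 = 48 → (0, -48)
  seg 2: down by d11 = 48/5 → (0, -288/5)
  seg 3: left by d7 = 48 → (-48, -288/5)
  seg 4: down by d12 = 3/2 → (-48, -591/10)
  seg 5: right by d2 = 1 → (-47, -591/10)
  seg 6: down by d5 = 8 → (-47, -671/10)
  seg 7: up by d10 = 3 → (-47, -641/10)
  seg 8: down by d2 = 1 → (-47, -651/10)
  seg 9: left by d4 = 12 → (-59, -651/10)
  seg 10: up by d11 = 48/5 → (-59, -111/2)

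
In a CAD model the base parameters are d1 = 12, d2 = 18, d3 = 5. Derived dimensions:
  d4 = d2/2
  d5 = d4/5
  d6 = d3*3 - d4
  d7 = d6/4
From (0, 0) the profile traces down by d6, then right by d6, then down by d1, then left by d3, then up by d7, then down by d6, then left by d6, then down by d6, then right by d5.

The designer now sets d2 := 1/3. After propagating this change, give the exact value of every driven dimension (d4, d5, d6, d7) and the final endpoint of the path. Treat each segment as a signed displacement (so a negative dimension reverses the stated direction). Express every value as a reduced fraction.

Apply edit: d2 := 1/3
  d4 = d2/2 = 1/6
  d5 = d4/5 = 1/30
  d6 = d3*3 - d4 = 89/6
  d7 = d6/4 = 89/24
Walk from origin (0, 0):
  seg 1: down by d6 = 89/6 → (0, -89/6)
  seg 2: right by d6 = 89/6 → (89/6, -89/6)
  seg 3: down by d1 = 12 → (89/6, -161/6)
  seg 4: left by d3 = 5 → (59/6, -161/6)
  seg 5: up by d7 = 89/24 → (59/6, -185/8)
  seg 6: down by d6 = 89/6 → (59/6, -911/24)
  seg 7: left by d6 = 89/6 → (-5, -911/24)
  seg 8: down by d6 = 89/6 → (-5, -1267/24)
  seg 9: right by d5 = 1/30 → (-149/30, -1267/24)

d4 = 1/6
d5 = 1/30
d6 = 89/6
d7 = 89/24
endpoint = (-149/30, -1267/24)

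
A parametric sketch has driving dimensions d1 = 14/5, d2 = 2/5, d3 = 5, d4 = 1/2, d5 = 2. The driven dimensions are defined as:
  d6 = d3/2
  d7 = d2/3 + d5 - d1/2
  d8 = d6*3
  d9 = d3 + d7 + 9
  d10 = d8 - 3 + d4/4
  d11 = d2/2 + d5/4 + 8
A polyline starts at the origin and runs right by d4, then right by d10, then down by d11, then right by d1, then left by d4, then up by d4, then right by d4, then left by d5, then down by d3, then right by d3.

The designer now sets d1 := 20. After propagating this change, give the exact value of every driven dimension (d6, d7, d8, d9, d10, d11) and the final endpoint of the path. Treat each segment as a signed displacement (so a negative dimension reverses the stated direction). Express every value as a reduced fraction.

Apply edit: d1 := 20
  d6 = d3/2 = 5/2
  d7 = d2/3 + d5 - d1/2 = -118/15
  d8 = d6*3 = 15/2
  d9 = d3 + d7 + 9 = 92/15
  d10 = d8 - 3 + d4/4 = 37/8
  d11 = d2/2 + d5/4 + 8 = 87/10
Walk from origin (0, 0):
  seg 1: right by d4 = 1/2 → (1/2, 0)
  seg 2: right by d10 = 37/8 → (41/8, 0)
  seg 3: down by d11 = 87/10 → (41/8, -87/10)
  seg 4: right by d1 = 20 → (201/8, -87/10)
  seg 5: left by d4 = 1/2 → (197/8, -87/10)
  seg 6: up by d4 = 1/2 → (197/8, -41/5)
  seg 7: right by d4 = 1/2 → (201/8, -41/5)
  seg 8: left by d5 = 2 → (185/8, -41/5)
  seg 9: down by d3 = 5 → (185/8, -66/5)
  seg 10: right by d3 = 5 → (225/8, -66/5)

d6 = 5/2
d7 = -118/15
d8 = 15/2
d9 = 92/15
d10 = 37/8
d11 = 87/10
endpoint = (225/8, -66/5)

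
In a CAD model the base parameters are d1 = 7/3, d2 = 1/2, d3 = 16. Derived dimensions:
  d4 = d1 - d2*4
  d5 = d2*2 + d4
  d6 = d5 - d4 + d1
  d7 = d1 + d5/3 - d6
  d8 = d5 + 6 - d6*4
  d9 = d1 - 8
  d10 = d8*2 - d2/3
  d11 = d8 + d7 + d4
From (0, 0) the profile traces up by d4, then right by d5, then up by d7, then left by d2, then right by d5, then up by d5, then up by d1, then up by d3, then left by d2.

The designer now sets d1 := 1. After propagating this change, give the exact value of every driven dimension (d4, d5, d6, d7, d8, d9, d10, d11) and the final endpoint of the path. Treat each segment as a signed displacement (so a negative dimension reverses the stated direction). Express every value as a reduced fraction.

d4 = -1
d5 = 0
d6 = 2
d7 = -1
d8 = -2
d9 = -7
d10 = -25/6
d11 = -4
endpoint = (-1, 15)

Apply edit: d1 := 1
  d4 = d1 - d2*4 = -1
  d5 = d2*2 + d4 = 0
  d6 = d5 - d4 + d1 = 2
  d7 = d1 + d5/3 - d6 = -1
  d8 = d5 + 6 - d6*4 = -2
  d9 = d1 - 8 = -7
  d10 = d8*2 - d2/3 = -25/6
  d11 = d8 + d7 + d4 = -4
Walk from origin (0, 0):
  seg 1: up by d4 = -1 → (0, -1)
  seg 2: right by d5 = 0 → (0, -1)
  seg 3: up by d7 = -1 → (0, -2)
  seg 4: left by d2 = 1/2 → (-1/2, -2)
  seg 5: right by d5 = 0 → (-1/2, -2)
  seg 6: up by d5 = 0 → (-1/2, -2)
  seg 7: up by d1 = 1 → (-1/2, -1)
  seg 8: up by d3 = 16 → (-1/2, 15)
  seg 9: left by d2 = 1/2 → (-1, 15)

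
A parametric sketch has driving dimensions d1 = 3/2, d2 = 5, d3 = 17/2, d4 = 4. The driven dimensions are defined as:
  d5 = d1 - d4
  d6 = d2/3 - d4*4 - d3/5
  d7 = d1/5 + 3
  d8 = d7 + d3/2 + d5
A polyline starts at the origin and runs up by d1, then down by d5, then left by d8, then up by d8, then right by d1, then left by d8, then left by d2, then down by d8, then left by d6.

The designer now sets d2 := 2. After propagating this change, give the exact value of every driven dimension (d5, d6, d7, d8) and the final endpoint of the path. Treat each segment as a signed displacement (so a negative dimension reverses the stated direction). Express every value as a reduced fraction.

Apply edit: d2 := 2
  d5 = d1 - d4 = -5/2
  d6 = d2/3 - d4*4 - d3/5 = -511/30
  d7 = d1/5 + 3 = 33/10
  d8 = d7 + d3/2 + d5 = 101/20
Walk from origin (0, 0):
  seg 1: up by d1 = 3/2 → (0, 3/2)
  seg 2: down by d5 = -5/2 → (0, 4)
  seg 3: left by d8 = 101/20 → (-101/20, 4)
  seg 4: up by d8 = 101/20 → (-101/20, 181/20)
  seg 5: right by d1 = 3/2 → (-71/20, 181/20)
  seg 6: left by d8 = 101/20 → (-43/5, 181/20)
  seg 7: left by d2 = 2 → (-53/5, 181/20)
  seg 8: down by d8 = 101/20 → (-53/5, 4)
  seg 9: left by d6 = -511/30 → (193/30, 4)

d5 = -5/2
d6 = -511/30
d7 = 33/10
d8 = 101/20
endpoint = (193/30, 4)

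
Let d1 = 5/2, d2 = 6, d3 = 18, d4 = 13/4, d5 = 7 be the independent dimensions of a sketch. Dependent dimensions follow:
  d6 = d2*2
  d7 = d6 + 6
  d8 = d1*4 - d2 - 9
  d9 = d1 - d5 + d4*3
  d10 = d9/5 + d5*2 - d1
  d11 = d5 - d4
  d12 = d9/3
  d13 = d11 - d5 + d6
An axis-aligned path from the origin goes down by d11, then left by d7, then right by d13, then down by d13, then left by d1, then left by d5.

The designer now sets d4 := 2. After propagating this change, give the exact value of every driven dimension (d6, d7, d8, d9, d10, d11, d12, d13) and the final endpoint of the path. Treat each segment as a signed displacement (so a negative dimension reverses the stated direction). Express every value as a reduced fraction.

Apply edit: d4 := 2
  d6 = d2*2 = 12
  d7 = d6 + 6 = 18
  d8 = d1*4 - d2 - 9 = -5
  d9 = d1 - d5 + d4*3 = 3/2
  d10 = d9/5 + d5*2 - d1 = 59/5
  d11 = d5 - d4 = 5
  d12 = d9/3 = 1/2
  d13 = d11 - d5 + d6 = 10
Walk from origin (0, 0):
  seg 1: down by d11 = 5 → (0, -5)
  seg 2: left by d7 = 18 → (-18, -5)
  seg 3: right by d13 = 10 → (-8, -5)
  seg 4: down by d13 = 10 → (-8, -15)
  seg 5: left by d1 = 5/2 → (-21/2, -15)
  seg 6: left by d5 = 7 → (-35/2, -15)

d6 = 12
d7 = 18
d8 = -5
d9 = 3/2
d10 = 59/5
d11 = 5
d12 = 1/2
d13 = 10
endpoint = (-35/2, -15)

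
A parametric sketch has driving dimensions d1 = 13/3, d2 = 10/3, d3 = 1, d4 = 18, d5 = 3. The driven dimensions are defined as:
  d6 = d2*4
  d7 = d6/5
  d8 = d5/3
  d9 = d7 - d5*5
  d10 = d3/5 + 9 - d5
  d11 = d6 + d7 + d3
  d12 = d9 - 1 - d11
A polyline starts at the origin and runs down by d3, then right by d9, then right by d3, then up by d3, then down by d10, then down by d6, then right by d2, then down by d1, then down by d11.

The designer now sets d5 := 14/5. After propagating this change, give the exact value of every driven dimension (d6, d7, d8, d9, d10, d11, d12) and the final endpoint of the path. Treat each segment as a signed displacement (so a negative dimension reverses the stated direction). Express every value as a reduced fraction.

d6 = 40/3
d7 = 8/3
d8 = 14/15
d9 = -34/3
d10 = 32/5
d11 = 17
d12 = -88/3
endpoint = (-7, -616/15)

Apply edit: d5 := 14/5
  d6 = d2*4 = 40/3
  d7 = d6/5 = 8/3
  d8 = d5/3 = 14/15
  d9 = d7 - d5*5 = -34/3
  d10 = d3/5 + 9 - d5 = 32/5
  d11 = d6 + d7 + d3 = 17
  d12 = d9 - 1 - d11 = -88/3
Walk from origin (0, 0):
  seg 1: down by d3 = 1 → (0, -1)
  seg 2: right by d9 = -34/3 → (-34/3, -1)
  seg 3: right by d3 = 1 → (-31/3, -1)
  seg 4: up by d3 = 1 → (-31/3, 0)
  seg 5: down by d10 = 32/5 → (-31/3, -32/5)
  seg 6: down by d6 = 40/3 → (-31/3, -296/15)
  seg 7: right by d2 = 10/3 → (-7, -296/15)
  seg 8: down by d1 = 13/3 → (-7, -361/15)
  seg 9: down by d11 = 17 → (-7, -616/15)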